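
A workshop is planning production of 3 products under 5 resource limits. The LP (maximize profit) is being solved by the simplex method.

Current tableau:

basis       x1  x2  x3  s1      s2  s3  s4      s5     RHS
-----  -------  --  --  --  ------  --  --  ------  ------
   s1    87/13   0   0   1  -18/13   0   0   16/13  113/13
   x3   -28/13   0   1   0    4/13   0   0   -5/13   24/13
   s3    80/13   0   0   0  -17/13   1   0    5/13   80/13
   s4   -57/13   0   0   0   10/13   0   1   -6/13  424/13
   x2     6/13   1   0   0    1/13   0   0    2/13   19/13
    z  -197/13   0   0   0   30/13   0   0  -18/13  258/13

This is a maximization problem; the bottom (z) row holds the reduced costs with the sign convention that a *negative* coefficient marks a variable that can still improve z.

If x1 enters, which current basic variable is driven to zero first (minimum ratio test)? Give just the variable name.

s3

Ratios: row 1 (s1): (113/13)/(87/13) = 113/87; row 2 (x3): entry -28/13 ≤ 0, skip; row 3 (s3): (80/13)/(80/13) = 1; row 4 (s4): entry -57/13 ≤ 0, skip; row 5 (x2): (19/13)/(6/13) = 19/6.
Minimum ratio 1 is in the s3 row, so s3 leaves.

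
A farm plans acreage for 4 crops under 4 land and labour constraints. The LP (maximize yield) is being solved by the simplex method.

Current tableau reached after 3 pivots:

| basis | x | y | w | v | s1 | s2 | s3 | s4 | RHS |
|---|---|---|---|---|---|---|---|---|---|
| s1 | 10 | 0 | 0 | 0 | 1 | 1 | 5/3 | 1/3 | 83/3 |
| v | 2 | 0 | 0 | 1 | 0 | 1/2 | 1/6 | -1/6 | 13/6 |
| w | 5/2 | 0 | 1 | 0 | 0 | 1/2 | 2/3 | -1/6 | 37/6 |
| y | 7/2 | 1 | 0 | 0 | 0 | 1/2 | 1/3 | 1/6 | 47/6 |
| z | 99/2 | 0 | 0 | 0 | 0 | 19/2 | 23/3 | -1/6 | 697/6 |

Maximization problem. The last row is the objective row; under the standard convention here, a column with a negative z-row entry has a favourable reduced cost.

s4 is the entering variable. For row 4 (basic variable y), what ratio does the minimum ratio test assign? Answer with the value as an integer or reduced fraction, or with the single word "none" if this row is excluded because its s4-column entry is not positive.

Ratio = RHS / (s4 entry) = (47/6) / (1/6) = 47.

47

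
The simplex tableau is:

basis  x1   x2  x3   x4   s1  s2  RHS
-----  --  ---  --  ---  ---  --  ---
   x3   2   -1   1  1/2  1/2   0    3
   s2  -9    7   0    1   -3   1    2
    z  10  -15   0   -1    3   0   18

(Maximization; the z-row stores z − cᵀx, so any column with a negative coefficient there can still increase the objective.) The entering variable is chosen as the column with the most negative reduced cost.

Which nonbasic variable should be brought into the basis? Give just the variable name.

Objective-row coefficients: x1: 10, x2: -15, x3: 0, x4: -1, s1: 3, s2: 0.
The most negative is -15 in column x2, so x2 enters.

x2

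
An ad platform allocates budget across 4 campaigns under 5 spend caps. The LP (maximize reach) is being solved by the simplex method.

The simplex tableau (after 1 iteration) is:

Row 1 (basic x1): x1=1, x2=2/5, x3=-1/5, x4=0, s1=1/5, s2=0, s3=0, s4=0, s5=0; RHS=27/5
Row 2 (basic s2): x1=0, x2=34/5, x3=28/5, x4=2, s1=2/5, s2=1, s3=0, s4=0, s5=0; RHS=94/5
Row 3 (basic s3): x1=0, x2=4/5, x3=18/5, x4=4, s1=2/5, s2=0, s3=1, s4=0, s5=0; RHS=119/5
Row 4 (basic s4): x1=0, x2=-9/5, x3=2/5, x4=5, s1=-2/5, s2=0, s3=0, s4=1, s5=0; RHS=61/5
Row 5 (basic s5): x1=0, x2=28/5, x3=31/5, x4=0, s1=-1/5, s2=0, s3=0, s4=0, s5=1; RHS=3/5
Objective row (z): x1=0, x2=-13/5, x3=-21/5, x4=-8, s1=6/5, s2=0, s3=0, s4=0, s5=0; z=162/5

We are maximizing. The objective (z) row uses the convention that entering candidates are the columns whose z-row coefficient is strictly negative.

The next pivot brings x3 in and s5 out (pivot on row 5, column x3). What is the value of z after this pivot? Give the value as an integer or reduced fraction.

1017/31

Minimum ratio for x3: (3/5)/(31/5) = 3/31.
z changes by −(z-row coeff of x3)·ratio = −(-21/5)·(3/31) = 63/155.
New z = 162/5 + (63/155) = 1017/31.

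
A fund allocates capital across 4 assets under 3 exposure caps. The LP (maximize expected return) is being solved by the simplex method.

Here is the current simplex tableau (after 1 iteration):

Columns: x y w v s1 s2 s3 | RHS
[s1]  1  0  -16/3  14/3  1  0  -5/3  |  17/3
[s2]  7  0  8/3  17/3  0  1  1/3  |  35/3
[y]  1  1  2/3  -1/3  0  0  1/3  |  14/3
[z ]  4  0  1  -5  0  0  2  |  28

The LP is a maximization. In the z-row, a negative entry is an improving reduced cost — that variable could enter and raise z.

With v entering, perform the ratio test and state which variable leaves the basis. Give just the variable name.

s1

Ratios: row 1 (s1): (17/3)/(14/3) = 17/14; row 2 (s2): (35/3)/(17/3) = 35/17; row 3 (y): entry -1/3 ≤ 0, skip.
Minimum ratio 17/14 is in the s1 row, so s1 leaves.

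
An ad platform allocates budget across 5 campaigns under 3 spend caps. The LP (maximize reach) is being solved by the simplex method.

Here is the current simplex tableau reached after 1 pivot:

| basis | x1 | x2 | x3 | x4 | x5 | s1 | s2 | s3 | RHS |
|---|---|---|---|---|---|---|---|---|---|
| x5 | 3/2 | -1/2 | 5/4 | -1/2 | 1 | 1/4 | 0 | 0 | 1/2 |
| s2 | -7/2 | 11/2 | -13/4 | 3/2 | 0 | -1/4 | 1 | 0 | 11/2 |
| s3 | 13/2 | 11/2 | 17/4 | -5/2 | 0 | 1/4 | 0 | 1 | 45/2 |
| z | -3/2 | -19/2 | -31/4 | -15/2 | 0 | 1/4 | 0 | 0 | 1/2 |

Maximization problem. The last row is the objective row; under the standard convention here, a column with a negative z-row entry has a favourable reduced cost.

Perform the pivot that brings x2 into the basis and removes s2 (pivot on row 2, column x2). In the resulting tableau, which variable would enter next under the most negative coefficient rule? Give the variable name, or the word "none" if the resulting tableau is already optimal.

Pivot element 11/2. New z-row = old z-row − (-19/2)·(row 2/(11/2)).
Updated z-row coefficients: x1: -83/11, x2: 0, x3: -147/11, x4: -54/11, x5: 0, s1: -2/11, s2: 19/11, s3: 0.
The most negative is -147/11 in column x3, so x3 would enter next.

x3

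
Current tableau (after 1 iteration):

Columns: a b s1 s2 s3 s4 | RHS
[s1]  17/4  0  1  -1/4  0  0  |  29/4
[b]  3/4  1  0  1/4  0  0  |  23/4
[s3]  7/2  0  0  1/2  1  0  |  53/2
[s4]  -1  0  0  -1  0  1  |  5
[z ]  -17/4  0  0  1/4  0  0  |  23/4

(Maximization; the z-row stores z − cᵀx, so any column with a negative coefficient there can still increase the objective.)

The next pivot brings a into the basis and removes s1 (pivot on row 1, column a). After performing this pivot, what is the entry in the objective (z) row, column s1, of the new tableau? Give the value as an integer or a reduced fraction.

1

Pivot element is row 1, column a: 17/4.
Normalize row 1: new (row 1, s1) = 1/(17/4) = 4/17.
z-row ← z-row − (-17/4)·(new row 1): 0 − (-17/4)·(4/17) = 1.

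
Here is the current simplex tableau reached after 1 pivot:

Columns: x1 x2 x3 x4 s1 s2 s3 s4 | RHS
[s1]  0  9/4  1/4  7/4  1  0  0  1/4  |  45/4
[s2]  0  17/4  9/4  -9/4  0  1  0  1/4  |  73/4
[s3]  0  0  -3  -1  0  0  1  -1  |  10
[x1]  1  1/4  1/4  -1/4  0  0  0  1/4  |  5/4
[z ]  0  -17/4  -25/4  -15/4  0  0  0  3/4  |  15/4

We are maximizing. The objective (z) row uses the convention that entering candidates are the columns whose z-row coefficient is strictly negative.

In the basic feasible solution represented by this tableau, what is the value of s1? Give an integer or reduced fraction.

s1 is basic (row 1); its value is the RHS of that row: 45/4.

45/4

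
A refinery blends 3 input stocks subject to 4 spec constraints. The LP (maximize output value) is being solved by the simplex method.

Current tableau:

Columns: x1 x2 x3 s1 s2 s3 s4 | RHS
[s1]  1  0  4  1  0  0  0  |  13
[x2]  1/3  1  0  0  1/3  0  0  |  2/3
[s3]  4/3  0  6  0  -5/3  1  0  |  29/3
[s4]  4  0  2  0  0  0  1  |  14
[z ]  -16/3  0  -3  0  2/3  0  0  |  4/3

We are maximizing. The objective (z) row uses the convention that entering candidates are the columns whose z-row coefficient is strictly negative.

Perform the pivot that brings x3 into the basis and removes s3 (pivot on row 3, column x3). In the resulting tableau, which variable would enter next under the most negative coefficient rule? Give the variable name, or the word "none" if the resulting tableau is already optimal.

Pivot element 6. New z-row = old z-row − (-3)·(row 3/6).
Updated z-row coefficients: x1: -14/3, x2: 0, x3: 0, s1: 0, s2: -1/6, s3: 1/2, s4: 0.
The most negative is -14/3 in column x1, so x1 would enter next.

x1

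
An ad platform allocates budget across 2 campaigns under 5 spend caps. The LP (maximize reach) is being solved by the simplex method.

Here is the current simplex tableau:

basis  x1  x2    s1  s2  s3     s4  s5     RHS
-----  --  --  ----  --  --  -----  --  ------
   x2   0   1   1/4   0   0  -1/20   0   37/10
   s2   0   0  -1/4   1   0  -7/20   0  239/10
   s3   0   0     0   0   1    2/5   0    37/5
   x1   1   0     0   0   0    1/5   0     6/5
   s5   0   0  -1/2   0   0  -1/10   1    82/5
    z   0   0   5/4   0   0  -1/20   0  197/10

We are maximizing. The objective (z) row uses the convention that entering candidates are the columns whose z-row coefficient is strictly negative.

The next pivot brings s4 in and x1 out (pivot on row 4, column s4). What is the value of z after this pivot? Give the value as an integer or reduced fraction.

Minimum ratio for s4: (6/5)/(1/5) = 6.
z changes by −(z-row coeff of s4)·ratio = −(-1/20)·6 = 3/10.
New z = 197/10 + (3/10) = 20.

20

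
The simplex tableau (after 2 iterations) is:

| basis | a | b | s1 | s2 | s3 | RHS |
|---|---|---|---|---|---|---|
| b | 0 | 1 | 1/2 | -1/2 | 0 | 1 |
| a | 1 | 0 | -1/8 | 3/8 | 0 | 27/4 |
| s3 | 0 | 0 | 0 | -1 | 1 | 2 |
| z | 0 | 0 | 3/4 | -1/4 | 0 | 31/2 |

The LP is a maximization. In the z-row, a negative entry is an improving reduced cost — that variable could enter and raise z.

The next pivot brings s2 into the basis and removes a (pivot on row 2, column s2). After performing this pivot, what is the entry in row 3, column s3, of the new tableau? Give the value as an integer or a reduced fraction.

1

Pivot element is row 2, column s2: 3/8.
Normalize row 2: new (row 2, s3) = 0/(3/8) = 0.
row 3 ← row 3 − (-1)·(new row 2): 1 − (-1)·0 = 1.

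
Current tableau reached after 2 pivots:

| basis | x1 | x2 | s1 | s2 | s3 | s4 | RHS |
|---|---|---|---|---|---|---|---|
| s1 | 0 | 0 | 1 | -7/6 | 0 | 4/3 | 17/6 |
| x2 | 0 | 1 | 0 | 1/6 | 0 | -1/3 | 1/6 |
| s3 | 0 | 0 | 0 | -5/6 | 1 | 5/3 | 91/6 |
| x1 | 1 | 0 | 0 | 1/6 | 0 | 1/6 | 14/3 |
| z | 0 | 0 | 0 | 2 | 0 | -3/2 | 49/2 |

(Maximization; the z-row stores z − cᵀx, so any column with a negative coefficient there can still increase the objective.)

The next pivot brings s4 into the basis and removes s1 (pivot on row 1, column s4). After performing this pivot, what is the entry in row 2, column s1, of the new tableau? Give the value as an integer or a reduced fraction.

1/4

Pivot element is row 1, column s4: 4/3.
Normalize row 1: new (row 1, s1) = 1/(4/3) = 3/4.
row 2 ← row 2 − (-1/3)·(new row 1): 0 − (-1/3)·(3/4) = 1/4.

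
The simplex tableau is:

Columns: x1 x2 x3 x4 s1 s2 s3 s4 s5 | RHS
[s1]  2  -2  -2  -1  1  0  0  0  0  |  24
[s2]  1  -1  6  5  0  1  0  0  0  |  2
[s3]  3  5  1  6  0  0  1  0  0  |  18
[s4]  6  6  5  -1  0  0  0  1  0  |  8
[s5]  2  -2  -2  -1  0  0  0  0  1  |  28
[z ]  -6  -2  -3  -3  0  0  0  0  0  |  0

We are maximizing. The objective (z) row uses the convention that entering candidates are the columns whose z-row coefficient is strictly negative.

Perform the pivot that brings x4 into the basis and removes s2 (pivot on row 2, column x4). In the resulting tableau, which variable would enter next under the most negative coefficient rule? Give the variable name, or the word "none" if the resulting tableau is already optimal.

x1

Pivot element 5. New z-row = old z-row − (-3)·(row 2/5).
Updated z-row coefficients: x1: -27/5, x2: -13/5, x3: 3/5, x4: 0, s1: 0, s2: 3/5, s3: 0, s4: 0, s5: 0.
The most negative is -27/5 in column x1, so x1 would enter next.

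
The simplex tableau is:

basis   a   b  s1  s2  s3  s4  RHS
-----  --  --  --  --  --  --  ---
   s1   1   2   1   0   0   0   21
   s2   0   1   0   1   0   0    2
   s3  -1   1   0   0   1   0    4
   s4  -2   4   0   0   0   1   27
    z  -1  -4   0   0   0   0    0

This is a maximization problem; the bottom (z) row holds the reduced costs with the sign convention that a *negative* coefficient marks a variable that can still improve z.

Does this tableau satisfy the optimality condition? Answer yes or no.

Column a has objective-row coefficient -1, which is negative; an improving pivot exists, so not yet optimal.

no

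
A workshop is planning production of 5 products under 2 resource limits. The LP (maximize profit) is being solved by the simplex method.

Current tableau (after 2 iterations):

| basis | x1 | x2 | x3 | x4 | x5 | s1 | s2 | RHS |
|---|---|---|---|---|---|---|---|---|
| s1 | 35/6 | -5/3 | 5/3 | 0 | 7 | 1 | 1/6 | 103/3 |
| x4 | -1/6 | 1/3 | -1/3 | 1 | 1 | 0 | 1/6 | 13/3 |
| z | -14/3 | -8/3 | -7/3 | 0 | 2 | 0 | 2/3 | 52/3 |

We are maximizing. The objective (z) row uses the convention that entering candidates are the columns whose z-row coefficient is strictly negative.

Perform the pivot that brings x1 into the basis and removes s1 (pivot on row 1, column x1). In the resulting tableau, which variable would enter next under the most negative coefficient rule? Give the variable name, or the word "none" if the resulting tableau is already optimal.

Pivot element 35/6. New z-row = old z-row − (-14/3)·(row 1/(35/6)).
Updated z-row coefficients: x1: 0, x2: -4, x3: -1, x4: 0, x5: 38/5, s1: 4/5, s2: 4/5.
The most negative is -4 in column x2, so x2 would enter next.

x2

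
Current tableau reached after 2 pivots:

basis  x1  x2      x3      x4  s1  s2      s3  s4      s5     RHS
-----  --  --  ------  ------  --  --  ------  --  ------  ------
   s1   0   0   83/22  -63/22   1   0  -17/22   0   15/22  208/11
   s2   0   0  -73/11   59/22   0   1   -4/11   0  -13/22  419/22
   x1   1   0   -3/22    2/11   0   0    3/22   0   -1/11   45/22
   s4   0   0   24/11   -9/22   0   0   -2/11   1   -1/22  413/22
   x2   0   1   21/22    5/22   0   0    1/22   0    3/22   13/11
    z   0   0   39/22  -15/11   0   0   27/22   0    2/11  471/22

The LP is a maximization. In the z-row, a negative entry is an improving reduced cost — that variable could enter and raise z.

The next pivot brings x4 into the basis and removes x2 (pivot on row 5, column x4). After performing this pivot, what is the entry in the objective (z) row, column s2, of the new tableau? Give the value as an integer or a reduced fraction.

Pivot element is row 5, column x4: 5/22.
Normalize row 5: new (row 5, s2) = 0/(5/22) = 0.
z-row ← z-row − (-15/11)·(new row 5): 0 − (-15/11)·0 = 0.

0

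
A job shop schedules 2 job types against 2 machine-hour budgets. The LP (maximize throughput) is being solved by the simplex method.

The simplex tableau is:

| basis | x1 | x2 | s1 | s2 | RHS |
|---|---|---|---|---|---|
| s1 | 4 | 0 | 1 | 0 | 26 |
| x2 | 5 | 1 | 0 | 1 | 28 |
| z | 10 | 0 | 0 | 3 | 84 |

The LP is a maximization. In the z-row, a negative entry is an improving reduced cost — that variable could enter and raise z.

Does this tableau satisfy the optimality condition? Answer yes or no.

yes

No objective-row coefficient is strictly negative, so no entering variable exists; the tableau is optimal.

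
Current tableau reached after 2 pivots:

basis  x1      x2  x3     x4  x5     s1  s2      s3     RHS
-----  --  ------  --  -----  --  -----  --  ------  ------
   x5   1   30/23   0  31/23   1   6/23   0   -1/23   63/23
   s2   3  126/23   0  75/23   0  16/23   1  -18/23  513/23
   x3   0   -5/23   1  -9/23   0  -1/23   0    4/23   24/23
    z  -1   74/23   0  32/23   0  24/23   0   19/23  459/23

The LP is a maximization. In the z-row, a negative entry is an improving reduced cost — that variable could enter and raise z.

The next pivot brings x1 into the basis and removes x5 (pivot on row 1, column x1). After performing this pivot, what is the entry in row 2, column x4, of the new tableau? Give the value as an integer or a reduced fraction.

Pivot element is row 1, column x1: 1.
Normalize row 1: new (row 1, x4) = (31/23)/1 = 31/23.
row 2 ← row 2 − 3·(new row 1): 75/23 − 3·(31/23) = -18/23.

-18/23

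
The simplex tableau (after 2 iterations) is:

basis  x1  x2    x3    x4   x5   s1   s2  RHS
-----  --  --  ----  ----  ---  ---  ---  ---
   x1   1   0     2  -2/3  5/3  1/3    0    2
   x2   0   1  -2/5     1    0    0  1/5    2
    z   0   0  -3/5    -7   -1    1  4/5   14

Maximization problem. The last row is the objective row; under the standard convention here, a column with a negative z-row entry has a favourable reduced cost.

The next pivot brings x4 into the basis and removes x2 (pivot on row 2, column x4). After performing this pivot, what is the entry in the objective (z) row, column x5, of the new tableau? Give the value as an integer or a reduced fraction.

-1

Pivot element is row 2, column x4: 1.
Normalize row 2: new (row 2, x5) = 0/1 = 0.
z-row ← z-row − (-7)·(new row 2): -1 − (-7)·0 = -1.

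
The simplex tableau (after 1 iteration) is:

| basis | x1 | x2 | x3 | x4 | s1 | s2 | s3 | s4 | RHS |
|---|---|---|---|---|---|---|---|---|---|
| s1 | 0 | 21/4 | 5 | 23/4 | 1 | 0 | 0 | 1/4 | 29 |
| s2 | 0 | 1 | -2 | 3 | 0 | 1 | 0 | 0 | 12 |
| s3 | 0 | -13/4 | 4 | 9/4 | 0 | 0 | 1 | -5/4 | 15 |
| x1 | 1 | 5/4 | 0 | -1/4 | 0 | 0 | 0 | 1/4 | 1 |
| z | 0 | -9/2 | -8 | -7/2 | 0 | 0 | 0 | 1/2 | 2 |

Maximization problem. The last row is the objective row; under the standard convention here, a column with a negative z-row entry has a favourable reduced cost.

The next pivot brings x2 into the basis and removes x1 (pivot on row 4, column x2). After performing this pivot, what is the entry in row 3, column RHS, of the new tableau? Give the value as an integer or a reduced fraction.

Pivot element is row 4, column x2: 5/4.
Normalize row 4: new (row 4, RHS) = 1/(5/4) = 4/5.
row 3 ← row 3 − (-13/4)·(new row 4): 15 − (-13/4)·(4/5) = 88/5.

88/5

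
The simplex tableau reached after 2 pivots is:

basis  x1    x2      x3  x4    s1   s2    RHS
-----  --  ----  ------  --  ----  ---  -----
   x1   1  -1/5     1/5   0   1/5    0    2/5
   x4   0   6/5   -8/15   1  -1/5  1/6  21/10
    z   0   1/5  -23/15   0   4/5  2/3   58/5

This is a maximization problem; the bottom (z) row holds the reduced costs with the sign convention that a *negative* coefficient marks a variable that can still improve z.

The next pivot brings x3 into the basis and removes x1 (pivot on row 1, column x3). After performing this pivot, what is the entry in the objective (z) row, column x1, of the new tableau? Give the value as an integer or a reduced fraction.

Pivot element is row 1, column x3: 1/5.
Normalize row 1: new (row 1, x1) = 1/(1/5) = 5.
z-row ← z-row − (-23/15)·(new row 1): 0 − (-23/15)·5 = 23/3.

23/3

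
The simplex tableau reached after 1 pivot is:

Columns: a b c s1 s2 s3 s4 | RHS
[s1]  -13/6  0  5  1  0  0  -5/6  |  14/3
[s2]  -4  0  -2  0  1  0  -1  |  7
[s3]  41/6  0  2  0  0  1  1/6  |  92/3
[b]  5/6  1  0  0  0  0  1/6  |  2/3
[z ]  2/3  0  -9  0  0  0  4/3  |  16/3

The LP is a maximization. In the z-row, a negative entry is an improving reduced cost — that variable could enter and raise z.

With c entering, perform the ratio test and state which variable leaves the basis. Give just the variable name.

Ratios: row 1 (s1): (14/3)/5 = 14/15; row 2 (s2): entry -2 ≤ 0, skip; row 3 (s3): (92/3)/2 = 46/3; row 4 (b): entry 0 ≤ 0, skip.
Minimum ratio 14/15 is in the s1 row, so s1 leaves.

s1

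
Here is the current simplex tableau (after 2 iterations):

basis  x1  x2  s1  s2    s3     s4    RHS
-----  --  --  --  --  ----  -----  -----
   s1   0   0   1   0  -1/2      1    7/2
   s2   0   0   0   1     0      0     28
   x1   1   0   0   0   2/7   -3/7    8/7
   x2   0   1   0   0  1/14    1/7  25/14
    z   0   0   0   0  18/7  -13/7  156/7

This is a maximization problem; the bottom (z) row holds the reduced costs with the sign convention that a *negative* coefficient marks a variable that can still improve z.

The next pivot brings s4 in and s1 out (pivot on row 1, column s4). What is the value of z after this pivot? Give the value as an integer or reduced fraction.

Minimum ratio for s4: (7/2)/1 = 7/2.
z changes by −(z-row coeff of s4)·ratio = −(-13/7)·(7/2) = 13/2.
New z = 156/7 + (13/2) = 403/14.

403/14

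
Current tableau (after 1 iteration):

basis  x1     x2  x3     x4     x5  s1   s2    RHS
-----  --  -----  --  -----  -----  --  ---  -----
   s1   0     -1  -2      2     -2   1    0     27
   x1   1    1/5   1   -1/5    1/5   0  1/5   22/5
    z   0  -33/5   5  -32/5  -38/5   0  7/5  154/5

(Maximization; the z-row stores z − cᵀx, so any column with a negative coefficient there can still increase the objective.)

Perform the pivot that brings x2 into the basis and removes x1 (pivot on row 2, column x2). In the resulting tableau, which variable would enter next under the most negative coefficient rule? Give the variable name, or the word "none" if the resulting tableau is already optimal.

Pivot element 1/5. New z-row = old z-row − (-33/5)·(row 2/(1/5)).
Updated z-row coefficients: x1: 33, x2: 0, x3: 38, x4: -13, x5: -1, s1: 0, s2: 8.
The most negative is -13 in column x4, so x4 would enter next.

x4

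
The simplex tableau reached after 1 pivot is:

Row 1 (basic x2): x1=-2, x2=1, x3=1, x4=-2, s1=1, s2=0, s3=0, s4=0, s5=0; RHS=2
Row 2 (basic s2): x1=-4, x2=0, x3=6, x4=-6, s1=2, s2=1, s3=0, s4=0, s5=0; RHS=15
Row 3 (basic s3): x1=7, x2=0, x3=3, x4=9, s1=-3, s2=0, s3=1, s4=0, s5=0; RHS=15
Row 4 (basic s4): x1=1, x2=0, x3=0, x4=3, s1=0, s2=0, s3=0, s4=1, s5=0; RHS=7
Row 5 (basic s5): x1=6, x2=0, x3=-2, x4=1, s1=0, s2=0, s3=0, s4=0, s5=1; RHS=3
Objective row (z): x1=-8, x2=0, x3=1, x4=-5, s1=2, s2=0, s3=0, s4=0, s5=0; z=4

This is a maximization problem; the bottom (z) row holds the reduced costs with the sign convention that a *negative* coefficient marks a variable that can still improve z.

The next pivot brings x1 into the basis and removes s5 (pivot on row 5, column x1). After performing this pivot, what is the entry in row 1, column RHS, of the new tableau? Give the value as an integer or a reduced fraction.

3

Pivot element is row 5, column x1: 6.
Normalize row 5: new (row 5, RHS) = 3/6 = 1/2.
row 1 ← row 1 − (-2)·(new row 5): 2 − (-2)·(1/2) = 3.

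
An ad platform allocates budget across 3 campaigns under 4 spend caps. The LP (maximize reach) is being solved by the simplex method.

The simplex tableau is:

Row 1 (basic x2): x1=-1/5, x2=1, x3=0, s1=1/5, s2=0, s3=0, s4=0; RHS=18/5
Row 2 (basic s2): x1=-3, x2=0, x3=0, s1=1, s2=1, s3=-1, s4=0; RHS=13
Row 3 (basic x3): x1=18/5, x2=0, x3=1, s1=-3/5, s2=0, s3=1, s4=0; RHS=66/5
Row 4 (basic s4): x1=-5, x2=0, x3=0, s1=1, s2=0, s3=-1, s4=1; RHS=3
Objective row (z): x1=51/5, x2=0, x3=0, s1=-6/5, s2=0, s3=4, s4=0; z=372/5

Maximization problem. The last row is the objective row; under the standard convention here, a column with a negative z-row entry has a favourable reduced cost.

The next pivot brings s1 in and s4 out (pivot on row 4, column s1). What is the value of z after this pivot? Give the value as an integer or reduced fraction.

Minimum ratio for s1: 3/1 = 3.
z changes by −(z-row coeff of s1)·ratio = −(-6/5)·3 = 18/5.
New z = 372/5 + (18/5) = 78.

78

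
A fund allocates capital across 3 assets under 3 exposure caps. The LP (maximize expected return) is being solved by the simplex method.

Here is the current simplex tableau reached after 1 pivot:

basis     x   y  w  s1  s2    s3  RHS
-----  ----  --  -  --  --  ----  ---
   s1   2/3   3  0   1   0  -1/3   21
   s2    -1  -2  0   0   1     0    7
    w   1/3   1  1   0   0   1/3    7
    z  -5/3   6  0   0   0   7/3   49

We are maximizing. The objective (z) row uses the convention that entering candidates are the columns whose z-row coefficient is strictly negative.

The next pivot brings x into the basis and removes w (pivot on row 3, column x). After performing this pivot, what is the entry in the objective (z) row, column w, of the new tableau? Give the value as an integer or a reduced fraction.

5

Pivot element is row 3, column x: 1/3.
Normalize row 3: new (row 3, w) = 1/(1/3) = 3.
z-row ← z-row − (-5/3)·(new row 3): 0 − (-5/3)·3 = 5.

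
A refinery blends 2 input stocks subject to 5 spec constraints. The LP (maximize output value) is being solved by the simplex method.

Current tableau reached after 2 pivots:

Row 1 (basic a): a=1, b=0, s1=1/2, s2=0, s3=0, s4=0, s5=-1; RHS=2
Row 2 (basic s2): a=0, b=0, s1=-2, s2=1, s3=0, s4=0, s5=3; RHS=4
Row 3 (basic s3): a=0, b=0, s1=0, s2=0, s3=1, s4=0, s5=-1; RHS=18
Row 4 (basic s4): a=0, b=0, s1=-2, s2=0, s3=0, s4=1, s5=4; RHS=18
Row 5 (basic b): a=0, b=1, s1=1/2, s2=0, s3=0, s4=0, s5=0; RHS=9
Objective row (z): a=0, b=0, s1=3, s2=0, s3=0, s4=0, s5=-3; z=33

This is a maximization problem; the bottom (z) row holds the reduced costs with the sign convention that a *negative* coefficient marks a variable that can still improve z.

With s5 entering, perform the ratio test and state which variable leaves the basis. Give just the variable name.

s2

Ratios: row 1 (a): entry -1 ≤ 0, skip; row 2 (s2): 4/3 = 4/3; row 3 (s3): entry -1 ≤ 0, skip; row 4 (s4): 18/4 = 9/2; row 5 (b): entry 0 ≤ 0, skip.
Minimum ratio 4/3 is in the s2 row, so s2 leaves.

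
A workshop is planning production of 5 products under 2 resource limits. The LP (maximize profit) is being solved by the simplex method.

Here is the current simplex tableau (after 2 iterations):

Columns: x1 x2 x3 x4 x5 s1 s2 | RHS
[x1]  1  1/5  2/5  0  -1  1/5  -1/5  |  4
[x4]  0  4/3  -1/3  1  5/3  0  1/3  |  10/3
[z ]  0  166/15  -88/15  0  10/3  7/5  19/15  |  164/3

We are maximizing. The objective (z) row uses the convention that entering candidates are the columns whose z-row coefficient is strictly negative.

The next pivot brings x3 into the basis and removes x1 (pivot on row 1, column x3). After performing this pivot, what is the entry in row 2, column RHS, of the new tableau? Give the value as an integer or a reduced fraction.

Pivot element is row 1, column x3: 2/5.
Normalize row 1: new (row 1, RHS) = 4/(2/5) = 10.
row 2 ← row 2 − (-1/3)·(new row 1): 10/3 − (-1/3)·10 = 20/3.

20/3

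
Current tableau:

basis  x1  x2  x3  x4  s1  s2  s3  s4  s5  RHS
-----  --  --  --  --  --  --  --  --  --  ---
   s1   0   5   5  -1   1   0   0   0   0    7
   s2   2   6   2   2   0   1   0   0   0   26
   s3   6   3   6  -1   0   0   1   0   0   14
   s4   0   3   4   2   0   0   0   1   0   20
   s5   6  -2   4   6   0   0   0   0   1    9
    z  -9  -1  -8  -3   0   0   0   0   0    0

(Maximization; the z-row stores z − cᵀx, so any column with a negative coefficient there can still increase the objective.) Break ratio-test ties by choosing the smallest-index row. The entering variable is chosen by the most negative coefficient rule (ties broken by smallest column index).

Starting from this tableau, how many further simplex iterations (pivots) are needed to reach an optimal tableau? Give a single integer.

pivot: x1 in, s5 out → z = 27/2
pivot: x2 in, s3 out → z = 35/2
pivot: x3 in, s1 out → z = 533/30
No improving column remains; optimal.

3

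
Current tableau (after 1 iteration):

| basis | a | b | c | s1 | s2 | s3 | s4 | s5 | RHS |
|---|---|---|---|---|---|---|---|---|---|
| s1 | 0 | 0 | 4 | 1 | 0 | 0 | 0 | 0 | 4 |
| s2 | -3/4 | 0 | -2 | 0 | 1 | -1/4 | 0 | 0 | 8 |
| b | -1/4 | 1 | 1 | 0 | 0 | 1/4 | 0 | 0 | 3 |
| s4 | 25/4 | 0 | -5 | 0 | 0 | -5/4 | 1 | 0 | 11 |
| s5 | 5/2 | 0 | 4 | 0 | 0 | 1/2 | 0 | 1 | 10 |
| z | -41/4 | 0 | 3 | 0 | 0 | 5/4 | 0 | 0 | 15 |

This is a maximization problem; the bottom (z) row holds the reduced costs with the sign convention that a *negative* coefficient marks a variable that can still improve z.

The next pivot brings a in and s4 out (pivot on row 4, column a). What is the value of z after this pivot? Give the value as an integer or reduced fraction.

Minimum ratio for a: 11/(25/4) = 44/25.
z changes by −(z-row coeff of a)·ratio = −(-41/4)·(44/25) = 451/25.
New z = 15 + (451/25) = 826/25.

826/25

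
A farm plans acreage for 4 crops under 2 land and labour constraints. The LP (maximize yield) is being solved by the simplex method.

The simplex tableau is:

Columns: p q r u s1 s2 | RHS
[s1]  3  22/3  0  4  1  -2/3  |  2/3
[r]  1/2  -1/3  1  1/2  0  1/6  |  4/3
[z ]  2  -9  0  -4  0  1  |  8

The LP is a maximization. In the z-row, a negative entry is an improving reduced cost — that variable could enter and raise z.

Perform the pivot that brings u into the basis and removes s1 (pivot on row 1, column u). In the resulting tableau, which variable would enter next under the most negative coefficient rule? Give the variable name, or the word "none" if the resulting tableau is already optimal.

q

Pivot element 4. New z-row = old z-row − (-4)·(row 1/4).
Updated z-row coefficients: p: 5, q: -5/3, r: 0, u: 0, s1: 1, s2: 1/3.
The most negative is -5/3 in column q, so q would enter next.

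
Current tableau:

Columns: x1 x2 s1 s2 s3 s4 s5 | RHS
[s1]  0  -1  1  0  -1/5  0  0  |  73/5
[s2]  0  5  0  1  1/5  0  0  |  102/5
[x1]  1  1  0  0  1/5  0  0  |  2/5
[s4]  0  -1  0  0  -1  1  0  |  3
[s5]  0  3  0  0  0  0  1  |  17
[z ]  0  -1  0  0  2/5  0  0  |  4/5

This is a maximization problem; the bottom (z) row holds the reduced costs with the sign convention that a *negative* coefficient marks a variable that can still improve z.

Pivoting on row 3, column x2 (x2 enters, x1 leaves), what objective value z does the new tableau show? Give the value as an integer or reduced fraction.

Minimum ratio for x2: (2/5)/1 = 2/5.
z changes by −(z-row coeff of x2)·ratio = −(-1)·(2/5) = 2/5.
New z = 4/5 + (2/5) = 6/5.

6/5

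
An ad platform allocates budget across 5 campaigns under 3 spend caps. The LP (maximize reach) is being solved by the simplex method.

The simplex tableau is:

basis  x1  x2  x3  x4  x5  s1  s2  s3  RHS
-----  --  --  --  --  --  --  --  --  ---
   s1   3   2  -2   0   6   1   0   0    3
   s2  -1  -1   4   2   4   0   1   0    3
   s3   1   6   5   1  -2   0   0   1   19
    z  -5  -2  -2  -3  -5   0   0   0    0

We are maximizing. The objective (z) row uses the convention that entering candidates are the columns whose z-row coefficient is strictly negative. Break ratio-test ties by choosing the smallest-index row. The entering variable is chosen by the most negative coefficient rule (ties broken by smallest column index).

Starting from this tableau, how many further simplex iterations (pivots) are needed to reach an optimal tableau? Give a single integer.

pivot: x1 in, s1 out → z = 5
pivot: x3 in, s2 out → z = 57/5
No improving column remains; optimal.

2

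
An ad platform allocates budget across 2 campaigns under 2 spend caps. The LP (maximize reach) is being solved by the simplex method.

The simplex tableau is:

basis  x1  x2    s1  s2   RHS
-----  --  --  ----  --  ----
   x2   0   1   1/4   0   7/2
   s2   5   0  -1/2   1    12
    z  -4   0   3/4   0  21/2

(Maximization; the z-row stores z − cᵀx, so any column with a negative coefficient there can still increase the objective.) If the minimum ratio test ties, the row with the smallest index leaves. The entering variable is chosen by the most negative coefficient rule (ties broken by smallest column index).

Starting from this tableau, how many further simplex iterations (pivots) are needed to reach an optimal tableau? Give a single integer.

pivot: x1 in, s2 out → z = 201/10
No improving column remains; optimal.

1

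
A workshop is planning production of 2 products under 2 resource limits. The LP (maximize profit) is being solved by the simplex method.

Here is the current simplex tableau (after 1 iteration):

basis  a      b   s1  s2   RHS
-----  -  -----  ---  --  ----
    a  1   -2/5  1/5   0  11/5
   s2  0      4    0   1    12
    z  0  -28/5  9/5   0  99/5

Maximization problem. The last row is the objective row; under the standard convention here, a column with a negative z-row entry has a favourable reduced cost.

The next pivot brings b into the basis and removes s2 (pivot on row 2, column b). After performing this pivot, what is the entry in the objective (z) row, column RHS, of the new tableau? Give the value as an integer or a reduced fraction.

Pivot element is row 2, column b: 4.
Normalize row 2: new (row 2, RHS) = 12/4 = 3.
z-row ← z-row − (-28/5)·(new row 2): 99/5 − (-28/5)·3 = 183/5.

183/5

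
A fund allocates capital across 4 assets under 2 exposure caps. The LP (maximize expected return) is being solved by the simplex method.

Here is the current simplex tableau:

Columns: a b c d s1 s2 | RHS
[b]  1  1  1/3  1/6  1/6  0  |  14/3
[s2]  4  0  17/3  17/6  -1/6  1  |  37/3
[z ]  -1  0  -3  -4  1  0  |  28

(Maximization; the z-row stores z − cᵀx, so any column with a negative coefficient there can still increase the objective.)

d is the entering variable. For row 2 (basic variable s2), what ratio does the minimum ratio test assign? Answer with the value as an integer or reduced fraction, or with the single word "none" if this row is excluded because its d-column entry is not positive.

74/17

Ratio = RHS / (d entry) = (37/3) / (17/6) = 74/17.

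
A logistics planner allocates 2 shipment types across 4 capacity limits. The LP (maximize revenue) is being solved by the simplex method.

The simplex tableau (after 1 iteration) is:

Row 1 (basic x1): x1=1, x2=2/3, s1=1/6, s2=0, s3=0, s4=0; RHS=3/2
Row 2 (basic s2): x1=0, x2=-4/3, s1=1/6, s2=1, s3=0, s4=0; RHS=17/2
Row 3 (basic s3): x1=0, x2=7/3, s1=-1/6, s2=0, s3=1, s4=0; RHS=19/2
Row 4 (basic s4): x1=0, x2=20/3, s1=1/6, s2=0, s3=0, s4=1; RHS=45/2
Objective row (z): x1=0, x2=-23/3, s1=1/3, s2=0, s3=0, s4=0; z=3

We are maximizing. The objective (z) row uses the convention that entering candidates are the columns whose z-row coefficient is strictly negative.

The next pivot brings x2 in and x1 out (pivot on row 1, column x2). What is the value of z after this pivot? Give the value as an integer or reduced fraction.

81/4

Minimum ratio for x2: (3/2)/(2/3) = 9/4.
z changes by −(z-row coeff of x2)·ratio = −(-23/3)·(9/4) = 69/4.
New z = 3 + (69/4) = 81/4.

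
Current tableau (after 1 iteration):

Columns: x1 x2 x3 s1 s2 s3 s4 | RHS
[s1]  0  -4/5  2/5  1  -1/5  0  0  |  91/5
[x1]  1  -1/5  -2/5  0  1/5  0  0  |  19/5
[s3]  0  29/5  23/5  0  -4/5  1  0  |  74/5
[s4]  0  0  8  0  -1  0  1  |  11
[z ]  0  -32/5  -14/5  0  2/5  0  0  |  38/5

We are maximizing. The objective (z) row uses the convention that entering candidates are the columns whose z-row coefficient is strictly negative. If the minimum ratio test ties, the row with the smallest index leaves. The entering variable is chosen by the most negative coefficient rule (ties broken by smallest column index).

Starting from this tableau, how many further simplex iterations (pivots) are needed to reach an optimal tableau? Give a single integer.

2

pivot: x2 in, s3 out → z = 694/29
pivot: s2 in, x1 out → z = 36
No improving column remains; optimal.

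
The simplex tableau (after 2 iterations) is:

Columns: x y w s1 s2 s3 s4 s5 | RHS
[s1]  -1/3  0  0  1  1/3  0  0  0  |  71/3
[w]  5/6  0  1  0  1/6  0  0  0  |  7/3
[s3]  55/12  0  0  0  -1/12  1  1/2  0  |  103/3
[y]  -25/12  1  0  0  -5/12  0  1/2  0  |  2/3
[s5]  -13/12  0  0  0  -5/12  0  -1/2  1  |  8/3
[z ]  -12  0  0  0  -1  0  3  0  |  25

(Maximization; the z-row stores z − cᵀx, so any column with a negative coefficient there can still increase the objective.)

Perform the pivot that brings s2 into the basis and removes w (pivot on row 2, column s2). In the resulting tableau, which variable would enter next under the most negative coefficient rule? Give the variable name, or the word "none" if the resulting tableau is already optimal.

Pivot element 1/6. New z-row = old z-row − (-1)·(row 2/(1/6)).
Updated z-row coefficients: x: -7, y: 0, w: 6, s1: 0, s2: 0, s3: 0, s4: 3, s5: 0.
The most negative is -7 in column x, so x would enter next.

x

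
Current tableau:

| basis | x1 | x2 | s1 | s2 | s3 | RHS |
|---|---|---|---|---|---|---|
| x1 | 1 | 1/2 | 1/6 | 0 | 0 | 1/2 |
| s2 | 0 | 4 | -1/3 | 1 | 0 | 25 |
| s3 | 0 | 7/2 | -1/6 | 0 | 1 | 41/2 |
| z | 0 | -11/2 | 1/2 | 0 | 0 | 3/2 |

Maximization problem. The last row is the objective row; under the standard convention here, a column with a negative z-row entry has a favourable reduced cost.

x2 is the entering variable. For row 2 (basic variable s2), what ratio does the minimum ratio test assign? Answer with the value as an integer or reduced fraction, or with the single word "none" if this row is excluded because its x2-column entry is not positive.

25/4

Ratio = RHS / (x2 entry) = 25 / 4 = 25/4.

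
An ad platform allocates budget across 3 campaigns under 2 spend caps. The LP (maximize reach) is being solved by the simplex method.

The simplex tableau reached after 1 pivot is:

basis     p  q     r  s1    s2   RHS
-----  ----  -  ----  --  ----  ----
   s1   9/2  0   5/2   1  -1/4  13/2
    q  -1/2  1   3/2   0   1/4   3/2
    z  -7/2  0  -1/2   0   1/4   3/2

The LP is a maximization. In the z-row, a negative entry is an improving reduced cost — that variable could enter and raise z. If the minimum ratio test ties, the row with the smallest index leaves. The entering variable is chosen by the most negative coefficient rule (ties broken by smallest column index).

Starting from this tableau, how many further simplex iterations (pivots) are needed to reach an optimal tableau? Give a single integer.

1

pivot: p in, s1 out → z = 59/9
No improving column remains; optimal.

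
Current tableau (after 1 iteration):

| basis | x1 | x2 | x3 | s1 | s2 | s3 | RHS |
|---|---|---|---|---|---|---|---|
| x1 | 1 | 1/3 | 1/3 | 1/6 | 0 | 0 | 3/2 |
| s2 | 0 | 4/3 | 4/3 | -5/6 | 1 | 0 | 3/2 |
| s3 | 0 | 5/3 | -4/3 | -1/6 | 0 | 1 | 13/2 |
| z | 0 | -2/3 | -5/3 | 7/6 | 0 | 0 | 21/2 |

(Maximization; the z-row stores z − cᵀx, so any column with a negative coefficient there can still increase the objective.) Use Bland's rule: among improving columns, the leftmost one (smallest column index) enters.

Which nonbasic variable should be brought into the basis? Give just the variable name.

x2

Objective-row coefficients: x1: 0, x2: -2/3, x3: -5/3, s1: 7/6, s2: 0, s3: 0.
Improving columns: x2, x3. Bland's rule picks the smallest column index → x2.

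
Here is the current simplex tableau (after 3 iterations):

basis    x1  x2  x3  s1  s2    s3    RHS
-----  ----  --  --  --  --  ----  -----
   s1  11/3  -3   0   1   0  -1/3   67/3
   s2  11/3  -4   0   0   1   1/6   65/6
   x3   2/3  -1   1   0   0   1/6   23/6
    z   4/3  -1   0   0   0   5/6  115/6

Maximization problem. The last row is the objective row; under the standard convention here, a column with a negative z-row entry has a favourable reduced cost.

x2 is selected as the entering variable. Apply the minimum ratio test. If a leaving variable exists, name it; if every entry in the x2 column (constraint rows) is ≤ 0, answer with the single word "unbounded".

unbounded

x2-column entries: row 1: -3, row 2: -4, row 3: -1. All ≤ 0, so x2 can increase without bound; the LP is unbounded in this direction.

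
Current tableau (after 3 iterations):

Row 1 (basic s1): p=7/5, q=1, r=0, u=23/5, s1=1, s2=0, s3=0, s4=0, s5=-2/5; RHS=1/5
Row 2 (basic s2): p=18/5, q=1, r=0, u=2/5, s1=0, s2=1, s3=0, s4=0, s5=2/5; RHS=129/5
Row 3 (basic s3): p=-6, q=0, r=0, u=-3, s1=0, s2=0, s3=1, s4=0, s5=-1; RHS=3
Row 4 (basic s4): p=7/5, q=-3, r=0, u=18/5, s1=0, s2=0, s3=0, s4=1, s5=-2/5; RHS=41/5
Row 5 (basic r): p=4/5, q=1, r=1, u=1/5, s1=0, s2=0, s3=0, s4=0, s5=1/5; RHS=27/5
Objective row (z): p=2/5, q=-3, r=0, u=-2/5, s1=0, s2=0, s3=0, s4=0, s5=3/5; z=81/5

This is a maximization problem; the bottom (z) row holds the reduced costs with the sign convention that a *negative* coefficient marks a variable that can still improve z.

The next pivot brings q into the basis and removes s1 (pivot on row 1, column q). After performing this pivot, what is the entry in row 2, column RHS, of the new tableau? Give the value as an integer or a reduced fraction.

Pivot element is row 1, column q: 1.
Normalize row 1: new (row 1, RHS) = (1/5)/1 = 1/5.
row 2 ← row 2 − 1·(new row 1): 129/5 − 1·(1/5) = 128/5.

128/5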